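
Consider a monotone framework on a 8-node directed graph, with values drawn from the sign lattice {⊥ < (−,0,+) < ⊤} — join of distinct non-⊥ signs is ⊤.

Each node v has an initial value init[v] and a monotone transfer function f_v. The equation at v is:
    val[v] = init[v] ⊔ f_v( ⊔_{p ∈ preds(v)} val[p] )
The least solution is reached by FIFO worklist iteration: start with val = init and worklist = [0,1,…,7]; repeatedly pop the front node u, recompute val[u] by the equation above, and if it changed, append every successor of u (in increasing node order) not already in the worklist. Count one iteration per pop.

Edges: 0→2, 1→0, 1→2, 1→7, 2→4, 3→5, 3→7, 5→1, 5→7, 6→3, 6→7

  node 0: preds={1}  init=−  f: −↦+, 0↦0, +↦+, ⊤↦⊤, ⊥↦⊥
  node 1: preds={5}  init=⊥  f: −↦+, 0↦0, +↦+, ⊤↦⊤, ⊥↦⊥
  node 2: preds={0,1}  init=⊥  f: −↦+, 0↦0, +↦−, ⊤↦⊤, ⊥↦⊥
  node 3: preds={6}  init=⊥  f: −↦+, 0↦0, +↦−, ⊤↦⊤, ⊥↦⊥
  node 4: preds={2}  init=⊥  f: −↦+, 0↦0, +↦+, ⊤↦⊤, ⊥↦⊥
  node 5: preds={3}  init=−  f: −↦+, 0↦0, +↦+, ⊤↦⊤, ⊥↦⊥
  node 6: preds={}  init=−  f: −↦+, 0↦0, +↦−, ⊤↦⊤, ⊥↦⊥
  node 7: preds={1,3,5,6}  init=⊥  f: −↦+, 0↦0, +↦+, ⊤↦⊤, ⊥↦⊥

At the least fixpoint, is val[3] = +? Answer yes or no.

Iteration log — 13 steps:
  step 1. node 0  ⊔preds=⊥  new=−  stable
  step 2. node 1  ⊔preds=−  new=+  old=⊥  +wl: 0
  step 3. node 2  ⊔preds=⊤  new=⊤  old=⊥  +wl: 
  step 4. node 3  ⊔preds=−  new=+  old=⊥  +wl: 
  step 5. node 4  ⊔preds=⊤  new=⊤  old=⊥  +wl: 
  step 6. node 5  ⊔preds=+  new=⊤  old=−  +wl: 1
  step 7. node 6  ⊔preds=⊥  new=−  stable
  step 8. node 7  ⊔preds=⊤  new=⊤  old=⊥  +wl: 
  step 9. node 0  ⊔preds=+  new=⊤  old=−  +wl: 2
  step 10. node 1  ⊔preds=⊤  new=⊤  old=+  +wl: 0,7
  step 11. node 2  ⊔preds=⊤  new=⊤  stable
  step 12. node 0  ⊔preds=⊤  new=⊤  stable
  step 13. node 7  ⊔preds=⊤  new=⊤  stable

Least fixpoint reached:
  node 0: ⊤
  node 1: ⊤
  node 2: ⊤
  node 3: +
  node 4: ⊤
  node 5: ⊤
  node 6: −
  node 7: ⊤

yes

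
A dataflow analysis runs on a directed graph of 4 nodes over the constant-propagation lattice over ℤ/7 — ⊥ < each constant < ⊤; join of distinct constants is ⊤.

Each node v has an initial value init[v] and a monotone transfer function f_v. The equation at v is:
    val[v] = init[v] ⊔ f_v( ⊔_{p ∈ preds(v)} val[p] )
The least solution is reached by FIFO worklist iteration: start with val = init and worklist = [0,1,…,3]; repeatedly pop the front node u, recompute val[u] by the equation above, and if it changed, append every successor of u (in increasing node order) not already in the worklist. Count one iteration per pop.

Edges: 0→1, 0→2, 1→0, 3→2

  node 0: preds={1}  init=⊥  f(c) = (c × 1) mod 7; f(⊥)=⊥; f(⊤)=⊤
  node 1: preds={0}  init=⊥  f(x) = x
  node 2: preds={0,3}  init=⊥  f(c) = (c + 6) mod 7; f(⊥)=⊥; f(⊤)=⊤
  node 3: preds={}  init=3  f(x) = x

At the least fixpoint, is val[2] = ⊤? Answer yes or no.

no

Trace (4 dequeues):
  [1] u=0 | in ⊥ | out ⊥ | ==
  [2] u=1 | in ⊥ | out ⊥ | ==
  [3] u=2 | in 3 | out 2 | prev ⊥ | push {}
  [4] u=3 | in ⊥ | out 3 | ==

Converged values:
  [0] ⊥
  [1] ⊥
  [2] 2
  [3] 3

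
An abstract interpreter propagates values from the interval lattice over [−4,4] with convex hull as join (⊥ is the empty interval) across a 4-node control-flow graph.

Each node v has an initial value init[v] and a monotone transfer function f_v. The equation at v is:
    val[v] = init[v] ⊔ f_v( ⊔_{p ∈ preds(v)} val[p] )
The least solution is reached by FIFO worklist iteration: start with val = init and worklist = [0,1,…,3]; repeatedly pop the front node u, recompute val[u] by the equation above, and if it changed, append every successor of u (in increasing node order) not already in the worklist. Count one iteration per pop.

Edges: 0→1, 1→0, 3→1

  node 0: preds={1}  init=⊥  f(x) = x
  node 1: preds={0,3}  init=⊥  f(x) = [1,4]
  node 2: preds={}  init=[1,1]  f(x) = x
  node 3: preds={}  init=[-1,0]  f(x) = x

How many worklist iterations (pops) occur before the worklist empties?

6

Iteration log — 6 steps:
  step 1. node 0  ⊔preds=⊥  new=⊥  stable
  step 2. node 1  ⊔preds=[-1,0]  new=[1,4]  old=⊥  +wl: 0
  step 3. node 2  ⊔preds=⊥  new=[1,1]  stable
  step 4. node 3  ⊔preds=⊥  new=[-1,0]  stable
  step 5. node 0  ⊔preds=[1,4]  new=[1,4]  old=⊥  +wl: 1
  step 6. node 1  ⊔preds=[-1,4]  new=[1,4]  stable

Least fixpoint reached:
  node 0: [1,4]
  node 1: [1,4]
  node 2: [1,1]
  node 3: [-1,0]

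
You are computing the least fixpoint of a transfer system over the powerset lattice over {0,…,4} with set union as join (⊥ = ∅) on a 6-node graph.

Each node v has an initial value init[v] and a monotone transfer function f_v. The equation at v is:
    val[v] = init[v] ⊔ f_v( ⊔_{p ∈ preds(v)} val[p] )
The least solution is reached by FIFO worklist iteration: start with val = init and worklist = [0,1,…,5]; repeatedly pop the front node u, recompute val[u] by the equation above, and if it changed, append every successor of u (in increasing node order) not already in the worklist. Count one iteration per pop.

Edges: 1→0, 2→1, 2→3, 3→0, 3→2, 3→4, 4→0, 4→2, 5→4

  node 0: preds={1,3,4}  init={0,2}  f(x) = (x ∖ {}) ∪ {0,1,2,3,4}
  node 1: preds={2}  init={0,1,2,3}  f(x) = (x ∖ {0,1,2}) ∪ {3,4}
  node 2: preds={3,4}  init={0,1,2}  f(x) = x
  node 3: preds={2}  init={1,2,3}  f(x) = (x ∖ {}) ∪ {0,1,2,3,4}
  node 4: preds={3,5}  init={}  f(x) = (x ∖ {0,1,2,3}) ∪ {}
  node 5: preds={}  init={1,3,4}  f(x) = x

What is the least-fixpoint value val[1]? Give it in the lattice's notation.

{0,1,2,3,4}

Worklist (11 pops):
  #1 pop 0: in={0,1,2,3} → {0,1,2,3,4} (was {0,2}); enqueue []
  #2 pop 1: in={0,1,2} → {0,1,2,3,4} (was {0,1,2,3}); enqueue [0]
  #3 pop 2: in={1,2,3} → {0,1,2,3} (was {0,1,2}); enqueue [1]
  #4 pop 3: in={0,1,2,3} → {0,1,2,3,4} (was {1,2,3}); enqueue [2]
  #5 pop 4: in={0,1,2,3,4} → {4} (was {}); enqueue []
  #6 pop 5: in={} → {1,3,4} (no change)
  #7 pop 0: in={0,1,2,3,4} → {0,1,2,3,4} (no change)
  #8 pop 1: in={0,1,2,3} → {0,1,2,3,4} (no change)
  #9 pop 2: in={0,1,2,3,4} → {0,1,2,3,4} (was {0,1,2,3}); enqueue [1,3]
  #10 pop 1: in={0,1,2,3,4} → {0,1,2,3,4} (no change)
  #11 pop 3: in={0,1,2,3,4} → {0,1,2,3,4} (no change)

Fixpoint:
  val[0] = {0,1,2,3,4}
  val[1] = {0,1,2,3,4}
  val[2] = {0,1,2,3,4}
  val[3] = {0,1,2,3,4}
  val[4] = {4}
  val[5] = {1,3,4}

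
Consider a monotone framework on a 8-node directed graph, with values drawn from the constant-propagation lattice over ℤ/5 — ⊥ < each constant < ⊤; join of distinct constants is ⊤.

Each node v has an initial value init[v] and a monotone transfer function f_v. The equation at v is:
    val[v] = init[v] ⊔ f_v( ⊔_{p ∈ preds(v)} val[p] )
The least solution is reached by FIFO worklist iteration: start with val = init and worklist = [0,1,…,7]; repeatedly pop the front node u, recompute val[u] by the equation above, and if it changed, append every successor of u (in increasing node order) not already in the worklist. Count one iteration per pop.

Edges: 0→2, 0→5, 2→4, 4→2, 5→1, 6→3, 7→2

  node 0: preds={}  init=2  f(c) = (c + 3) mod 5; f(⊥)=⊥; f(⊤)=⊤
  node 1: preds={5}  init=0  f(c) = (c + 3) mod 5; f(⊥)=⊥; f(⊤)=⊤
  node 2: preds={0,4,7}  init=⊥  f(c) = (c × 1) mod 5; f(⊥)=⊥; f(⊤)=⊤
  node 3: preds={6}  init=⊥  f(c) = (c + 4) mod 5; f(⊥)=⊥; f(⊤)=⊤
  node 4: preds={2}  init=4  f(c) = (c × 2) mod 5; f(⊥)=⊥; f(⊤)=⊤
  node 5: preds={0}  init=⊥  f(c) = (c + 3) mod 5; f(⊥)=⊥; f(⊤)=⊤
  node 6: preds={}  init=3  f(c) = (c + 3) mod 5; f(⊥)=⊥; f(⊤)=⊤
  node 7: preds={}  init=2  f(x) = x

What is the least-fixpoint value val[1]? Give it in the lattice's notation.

Trace (10 dequeues):
  [1] u=0 | in ⊥ | out 2 | ==
  [2] u=1 | in ⊥ | out 0 | ==
  [3] u=2 | in ⊤ | out ⊤ | prev ⊥ | push {}
  [4] u=3 | in 3 | out 2 | prev ⊥ | push {}
  [5] u=4 | in ⊤ | out ⊤ | prev 4 | push {2}
  [6] u=5 | in 2 | out 0 | prev ⊥ | push {1}
  [7] u=6 | in ⊥ | out 3 | ==
  [8] u=7 | in ⊥ | out 2 | ==
  [9] u=2 | in ⊤ | out ⊤ | ==
  [10] u=1 | in 0 | out ⊤ | prev 0 | push {}

Converged values:
  [0] 2
  [1] ⊤
  [2] ⊤
  [3] 2
  [4] ⊤
  [5] 0
  [6] 3
  [7] 2

⊤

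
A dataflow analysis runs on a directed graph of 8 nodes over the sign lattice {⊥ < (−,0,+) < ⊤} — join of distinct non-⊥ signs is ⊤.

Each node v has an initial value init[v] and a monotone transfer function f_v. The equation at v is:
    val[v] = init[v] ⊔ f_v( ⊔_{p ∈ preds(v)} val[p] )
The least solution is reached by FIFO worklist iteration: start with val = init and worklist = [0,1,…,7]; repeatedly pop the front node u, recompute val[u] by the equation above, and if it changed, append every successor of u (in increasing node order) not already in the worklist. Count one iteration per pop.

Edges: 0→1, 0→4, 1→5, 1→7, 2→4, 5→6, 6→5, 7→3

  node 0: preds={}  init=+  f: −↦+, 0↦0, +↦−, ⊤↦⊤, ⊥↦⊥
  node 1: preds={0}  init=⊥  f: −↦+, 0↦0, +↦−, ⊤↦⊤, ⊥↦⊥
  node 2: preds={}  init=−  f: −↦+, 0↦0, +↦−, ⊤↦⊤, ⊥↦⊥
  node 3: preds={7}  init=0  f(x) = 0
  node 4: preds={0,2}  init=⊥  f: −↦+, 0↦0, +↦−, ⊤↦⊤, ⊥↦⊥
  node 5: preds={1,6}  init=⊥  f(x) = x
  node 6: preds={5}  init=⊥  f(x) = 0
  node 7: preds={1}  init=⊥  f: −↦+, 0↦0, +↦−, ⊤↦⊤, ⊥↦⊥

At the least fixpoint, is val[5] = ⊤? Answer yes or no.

yes

Worklist (11 pops):
  #1 pop 0: in=⊥ → + (no change)
  #2 pop 1: in=+ → − (was ⊥); enqueue []
  #3 pop 2: in=⊥ → − (no change)
  #4 pop 3: in=⊥ → 0 (no change)
  #5 pop 4: in=⊤ → ⊤ (was ⊥); enqueue []
  #6 pop 5: in=− → − (was ⊥); enqueue []
  #7 pop 6: in=− → 0 (was ⊥); enqueue [5]
  #8 pop 7: in=− → + (was ⊥); enqueue [3]
  #9 pop 5: in=⊤ → ⊤ (was −); enqueue [6]
  #10 pop 3: in=+ → 0 (no change)
  #11 pop 6: in=⊤ → 0 (no change)

Fixpoint:
  val[0] = +
  val[1] = −
  val[2] = −
  val[3] = 0
  val[4] = ⊤
  val[5] = ⊤
  val[6] = 0
  val[7] = +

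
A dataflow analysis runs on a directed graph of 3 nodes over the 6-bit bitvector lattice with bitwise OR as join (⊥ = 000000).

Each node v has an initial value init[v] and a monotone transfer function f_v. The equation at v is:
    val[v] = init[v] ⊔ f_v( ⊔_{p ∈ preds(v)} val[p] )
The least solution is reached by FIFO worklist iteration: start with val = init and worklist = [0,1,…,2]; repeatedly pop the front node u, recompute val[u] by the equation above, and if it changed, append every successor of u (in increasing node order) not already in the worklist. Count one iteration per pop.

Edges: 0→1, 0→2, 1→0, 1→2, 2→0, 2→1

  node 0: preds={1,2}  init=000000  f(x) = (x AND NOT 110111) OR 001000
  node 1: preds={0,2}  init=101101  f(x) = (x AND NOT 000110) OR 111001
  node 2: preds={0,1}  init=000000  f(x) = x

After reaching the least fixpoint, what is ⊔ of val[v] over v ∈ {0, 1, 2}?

Trace (5 dequeues):
  [1] u=0 | in 101101 | out 001000 | prev 000000 | push {}
  [2] u=1 | in 001000 | out 111101 | prev 101101 | push {0}
  [3] u=2 | in 111101 | out 111101 | prev 000000 | push {1}
  [4] u=0 | in 111101 | out 001000 | ==
  [5] u=1 | in 111101 | out 111101 | ==

Converged values:
  [0] 001000
  [1] 111101
  [2] 111101

111101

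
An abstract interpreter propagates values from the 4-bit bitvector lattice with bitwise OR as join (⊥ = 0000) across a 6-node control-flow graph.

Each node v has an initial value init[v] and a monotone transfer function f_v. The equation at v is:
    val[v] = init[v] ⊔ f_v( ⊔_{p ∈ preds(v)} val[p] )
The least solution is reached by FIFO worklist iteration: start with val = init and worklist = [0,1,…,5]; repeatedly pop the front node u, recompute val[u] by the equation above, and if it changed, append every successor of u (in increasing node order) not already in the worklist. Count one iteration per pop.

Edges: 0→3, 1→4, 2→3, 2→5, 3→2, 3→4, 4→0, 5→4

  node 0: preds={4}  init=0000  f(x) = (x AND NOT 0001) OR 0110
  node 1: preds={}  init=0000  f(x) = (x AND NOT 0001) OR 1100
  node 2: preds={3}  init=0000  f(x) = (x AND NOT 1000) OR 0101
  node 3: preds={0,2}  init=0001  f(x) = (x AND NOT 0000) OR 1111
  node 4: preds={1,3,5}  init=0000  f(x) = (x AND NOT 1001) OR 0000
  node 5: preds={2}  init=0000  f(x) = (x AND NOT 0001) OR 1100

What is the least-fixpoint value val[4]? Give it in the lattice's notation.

0110

Iteration log — 12 steps:
  step 1. node 0  ⊔preds=0000  new=0110  old=0000  +wl: 
  step 2. node 1  ⊔preds=0000  new=1100  old=0000  +wl: 
  step 3. node 2  ⊔preds=0001  new=0101  old=0000  +wl: 
  step 4. node 3  ⊔preds=0111  new=1111  old=0001  +wl: 2
  step 5. node 4  ⊔preds=1111  new=0110  old=0000  +wl: 0
  step 6. node 5  ⊔preds=0101  new=1100  old=0000  +wl: 4
  step 7. node 2  ⊔preds=1111  new=0111  old=0101  +wl: 3,5
  step 8. node 0  ⊔preds=0110  new=0110  stable
  step 9. node 4  ⊔preds=1111  new=0110  stable
  step 10. node 3  ⊔preds=0111  new=1111  stable
  step 11. node 5  ⊔preds=0111  new=1110  old=1100  +wl: 4
  step 12. node 4  ⊔preds=1111  new=0110  stable

Least fixpoint reached:
  node 0: 0110
  node 1: 1100
  node 2: 0111
  node 3: 1111
  node 4: 0110
  node 5: 1110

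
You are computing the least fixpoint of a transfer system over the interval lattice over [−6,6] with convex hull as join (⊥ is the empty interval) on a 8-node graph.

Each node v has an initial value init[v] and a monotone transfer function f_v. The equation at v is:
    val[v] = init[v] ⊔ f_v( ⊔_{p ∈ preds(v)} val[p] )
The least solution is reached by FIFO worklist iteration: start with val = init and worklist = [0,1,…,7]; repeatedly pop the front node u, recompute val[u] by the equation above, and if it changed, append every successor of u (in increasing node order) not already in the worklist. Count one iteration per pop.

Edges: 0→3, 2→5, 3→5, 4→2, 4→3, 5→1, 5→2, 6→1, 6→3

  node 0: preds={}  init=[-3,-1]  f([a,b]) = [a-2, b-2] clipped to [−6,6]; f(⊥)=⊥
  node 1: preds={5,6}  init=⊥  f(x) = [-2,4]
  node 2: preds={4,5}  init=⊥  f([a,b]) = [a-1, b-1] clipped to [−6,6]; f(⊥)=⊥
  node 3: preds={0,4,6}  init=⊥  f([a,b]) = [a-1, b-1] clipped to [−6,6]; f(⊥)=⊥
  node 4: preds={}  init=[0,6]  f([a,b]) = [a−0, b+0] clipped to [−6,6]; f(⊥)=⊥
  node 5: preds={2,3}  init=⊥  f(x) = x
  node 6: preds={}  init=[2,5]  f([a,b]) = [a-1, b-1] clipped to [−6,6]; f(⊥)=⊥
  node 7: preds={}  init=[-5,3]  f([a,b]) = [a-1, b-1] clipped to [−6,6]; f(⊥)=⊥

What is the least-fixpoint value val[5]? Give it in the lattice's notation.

Worklist (16 pops):
  #1 pop 0: in=⊥ → [-3,-1] (no change)
  #2 pop 1: in=[2,5] → [-2,4] (was ⊥); enqueue []
  #3 pop 2: in=[0,6] → [-1,5] (was ⊥); enqueue []
  #4 pop 3: in=[-3,6] → [-4,5] (was ⊥); enqueue []
  #5 pop 4: in=⊥ → [0,6] (no change)
  #6 pop 5: in=[-4,5] → [-4,5] (was ⊥); enqueue [1,2]
  #7 pop 6: in=⊥ → [2,5] (no change)
  #8 pop 7: in=⊥ → [-5,3] (no change)
  #9 pop 1: in=[-4,5] → [-2,4] (no change)
  #10 pop 2: in=[-4,6] → [-5,5] (was [-1,5]); enqueue [5]
  #11 pop 5: in=[-5,5] → [-5,5] (was [-4,5]); enqueue [1,2]
  #12 pop 1: in=[-5,5] → [-2,4] (no change)
  #13 pop 2: in=[-5,6] → [-6,5] (was [-5,5]); enqueue [5]
  #14 pop 5: in=[-6,5] → [-6,5] (was [-5,5]); enqueue [1,2]
  #15 pop 1: in=[-6,5] → [-2,4] (no change)
  #16 pop 2: in=[-6,6] → [-6,5] (no change)

Fixpoint:
  val[0] = [-3,-1]
  val[1] = [-2,4]
  val[2] = [-6,5]
  val[3] = [-4,5]
  val[4] = [0,6]
  val[5] = [-6,5]
  val[6] = [2,5]
  val[7] = [-5,3]

[-6,5]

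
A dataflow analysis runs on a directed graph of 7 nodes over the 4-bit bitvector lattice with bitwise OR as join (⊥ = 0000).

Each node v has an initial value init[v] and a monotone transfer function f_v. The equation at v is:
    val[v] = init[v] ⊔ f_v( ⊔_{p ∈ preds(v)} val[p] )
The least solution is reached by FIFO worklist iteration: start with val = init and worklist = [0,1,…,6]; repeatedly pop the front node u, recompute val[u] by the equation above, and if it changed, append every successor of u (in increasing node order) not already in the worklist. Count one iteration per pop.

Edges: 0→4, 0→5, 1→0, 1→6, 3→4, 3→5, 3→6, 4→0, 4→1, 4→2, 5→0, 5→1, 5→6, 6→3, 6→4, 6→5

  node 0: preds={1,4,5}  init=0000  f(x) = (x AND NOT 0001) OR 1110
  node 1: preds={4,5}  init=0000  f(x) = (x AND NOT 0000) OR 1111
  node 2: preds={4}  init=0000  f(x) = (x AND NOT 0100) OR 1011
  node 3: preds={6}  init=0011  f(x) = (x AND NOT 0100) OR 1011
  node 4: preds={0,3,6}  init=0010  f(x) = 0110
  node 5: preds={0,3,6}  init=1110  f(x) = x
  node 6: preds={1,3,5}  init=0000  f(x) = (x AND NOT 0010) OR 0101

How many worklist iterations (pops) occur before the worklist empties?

Iteration log — 13 steps:
  step 1. node 0  ⊔preds=1110  new=1110  old=0000  +wl: 
  step 2. node 1  ⊔preds=1110  new=1111  old=0000  +wl: 0
  step 3. node 2  ⊔preds=0010  new=1011  old=0000  +wl: 
  step 4. node 3  ⊔preds=0000  new=1011  old=0011  +wl: 
  step 5. node 4  ⊔preds=1111  new=0110  old=0010  +wl: 1,2
  step 6. node 5  ⊔preds=1111  new=1111  old=1110  +wl: 
  step 7. node 6  ⊔preds=1111  new=1101  old=0000  +wl: 3,4,5
  step 8. node 0  ⊔preds=1111  new=1110  stable
  step 9. node 1  ⊔preds=1111  new=1111  stable
  step 10. node 2  ⊔preds=0110  new=1011  stable
  step 11. node 3  ⊔preds=1101  new=1011  stable
  step 12. node 4  ⊔preds=1111  new=0110  stable
  step 13. node 5  ⊔preds=1111  new=1111  stable

Least fixpoint reached:
  node 0: 1110
  node 1: 1111
  node 2: 1011
  node 3: 1011
  node 4: 0110
  node 5: 1111
  node 6: 1101

13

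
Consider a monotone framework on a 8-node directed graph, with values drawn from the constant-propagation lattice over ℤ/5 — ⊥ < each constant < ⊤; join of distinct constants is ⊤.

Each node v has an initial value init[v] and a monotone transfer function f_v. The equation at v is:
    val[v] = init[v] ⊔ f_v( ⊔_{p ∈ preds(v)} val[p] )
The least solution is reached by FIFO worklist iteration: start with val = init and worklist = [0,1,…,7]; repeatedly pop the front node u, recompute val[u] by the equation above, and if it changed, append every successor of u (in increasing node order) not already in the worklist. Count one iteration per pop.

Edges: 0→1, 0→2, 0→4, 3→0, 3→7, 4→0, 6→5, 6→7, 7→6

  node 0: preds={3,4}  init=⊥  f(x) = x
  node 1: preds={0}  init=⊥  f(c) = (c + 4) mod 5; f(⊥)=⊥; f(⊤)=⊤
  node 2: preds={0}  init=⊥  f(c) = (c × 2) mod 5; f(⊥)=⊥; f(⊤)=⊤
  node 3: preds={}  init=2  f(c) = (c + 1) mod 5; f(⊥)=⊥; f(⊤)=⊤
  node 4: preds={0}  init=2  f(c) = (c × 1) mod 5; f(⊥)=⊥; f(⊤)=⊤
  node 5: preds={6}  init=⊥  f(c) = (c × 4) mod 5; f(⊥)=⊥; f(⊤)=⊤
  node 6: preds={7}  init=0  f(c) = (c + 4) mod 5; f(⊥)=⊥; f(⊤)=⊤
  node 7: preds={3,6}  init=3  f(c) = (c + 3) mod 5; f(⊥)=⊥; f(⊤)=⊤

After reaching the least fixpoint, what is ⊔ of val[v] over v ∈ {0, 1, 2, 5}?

⊤

Worklist (10 pops):
  #1 pop 0: in=2 → 2 (was ⊥); enqueue []
  #2 pop 1: in=2 → 1 (was ⊥); enqueue []
  #3 pop 2: in=2 → 4 (was ⊥); enqueue []
  #4 pop 3: in=⊥ → 2 (no change)
  #5 pop 4: in=2 → 2 (no change)
  #6 pop 5: in=0 → 0 (was ⊥); enqueue []
  #7 pop 6: in=3 → ⊤ (was 0); enqueue [5]
  #8 pop 7: in=⊤ → ⊤ (was 3); enqueue [6]
  #9 pop 5: in=⊤ → ⊤ (was 0); enqueue []
  #10 pop 6: in=⊤ → ⊤ (no change)

Fixpoint:
  val[0] = 2
  val[1] = 1
  val[2] = 4
  val[3] = 2
  val[4] = 2
  val[5] = ⊤
  val[6] = ⊤
  val[7] = ⊤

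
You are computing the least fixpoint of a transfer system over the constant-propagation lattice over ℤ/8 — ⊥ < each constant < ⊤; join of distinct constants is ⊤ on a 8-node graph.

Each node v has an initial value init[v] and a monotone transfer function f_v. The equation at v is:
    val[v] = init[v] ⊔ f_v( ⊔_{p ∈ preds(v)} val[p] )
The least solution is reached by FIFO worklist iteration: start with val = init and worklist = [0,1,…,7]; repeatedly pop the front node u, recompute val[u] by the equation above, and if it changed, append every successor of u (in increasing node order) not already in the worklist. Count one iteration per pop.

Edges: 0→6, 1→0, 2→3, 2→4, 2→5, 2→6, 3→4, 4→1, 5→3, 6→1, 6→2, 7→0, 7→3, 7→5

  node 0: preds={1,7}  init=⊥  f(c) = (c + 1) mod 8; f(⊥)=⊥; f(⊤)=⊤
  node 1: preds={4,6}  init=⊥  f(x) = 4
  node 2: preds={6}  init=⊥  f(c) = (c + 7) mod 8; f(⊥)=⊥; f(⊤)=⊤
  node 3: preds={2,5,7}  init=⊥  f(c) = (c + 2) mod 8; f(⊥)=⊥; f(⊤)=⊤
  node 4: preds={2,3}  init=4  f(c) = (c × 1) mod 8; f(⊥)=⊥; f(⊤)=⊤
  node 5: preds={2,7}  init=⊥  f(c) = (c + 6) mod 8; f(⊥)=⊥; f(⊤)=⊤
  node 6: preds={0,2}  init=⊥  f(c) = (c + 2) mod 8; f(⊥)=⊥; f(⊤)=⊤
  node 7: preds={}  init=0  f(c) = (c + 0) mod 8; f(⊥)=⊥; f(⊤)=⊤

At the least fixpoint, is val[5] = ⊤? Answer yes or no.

Iteration log — 22 steps:
  step 1. node 0  ⊔preds=0  new=1  old=⊥  +wl: 
  step 2. node 1  ⊔preds=4  new=4  old=⊥  +wl: 0
  step 3. node 2  ⊔preds=⊥  new=⊥  stable
  step 4. node 3  ⊔preds=0  new=2  old=⊥  +wl: 
  step 5. node 4  ⊔preds=2  new=⊤  old=4  +wl: 1
  step 6. node 5  ⊔preds=0  new=6  old=⊥  +wl: 3
  step 7. node 6  ⊔preds=1  new=3  old=⊥  +wl: 2
  step 8. node 7  ⊔preds=⊥  new=0  stable
  step 9. node 0  ⊔preds=⊤  new=⊤  old=1  +wl: 6
  step 10. node 1  ⊔preds=⊤  new=4  stable
  step 11. node 3  ⊔preds=⊤  new=⊤  old=2  +wl: 4
  step 12. node 2  ⊔preds=3  new=2  old=⊥  +wl: 3,5
  step 13. node 6  ⊔preds=⊤  new=⊤  old=3  +wl: 1,2
  step 14. node 4  ⊔preds=⊤  new=⊤  stable
  step 15. node 3  ⊔preds=⊤  new=⊤  stable
  step 16. node 5  ⊔preds=⊤  new=⊤  old=6  +wl: 3
  step 17. node 1  ⊔preds=⊤  new=4  stable
  step 18. node 2  ⊔preds=⊤  new=⊤  old=2  +wl: 4,5,6
  step 19. node 3  ⊔preds=⊤  new=⊤  stable
  step 20. node 4  ⊔preds=⊤  new=⊤  stable
  step 21. node 5  ⊔preds=⊤  new=⊤  stable
  step 22. node 6  ⊔preds=⊤  new=⊤  stable

Least fixpoint reached:
  node 0: ⊤
  node 1: 4
  node 2: ⊤
  node 3: ⊤
  node 4: ⊤
  node 5: ⊤
  node 6: ⊤
  node 7: 0

yes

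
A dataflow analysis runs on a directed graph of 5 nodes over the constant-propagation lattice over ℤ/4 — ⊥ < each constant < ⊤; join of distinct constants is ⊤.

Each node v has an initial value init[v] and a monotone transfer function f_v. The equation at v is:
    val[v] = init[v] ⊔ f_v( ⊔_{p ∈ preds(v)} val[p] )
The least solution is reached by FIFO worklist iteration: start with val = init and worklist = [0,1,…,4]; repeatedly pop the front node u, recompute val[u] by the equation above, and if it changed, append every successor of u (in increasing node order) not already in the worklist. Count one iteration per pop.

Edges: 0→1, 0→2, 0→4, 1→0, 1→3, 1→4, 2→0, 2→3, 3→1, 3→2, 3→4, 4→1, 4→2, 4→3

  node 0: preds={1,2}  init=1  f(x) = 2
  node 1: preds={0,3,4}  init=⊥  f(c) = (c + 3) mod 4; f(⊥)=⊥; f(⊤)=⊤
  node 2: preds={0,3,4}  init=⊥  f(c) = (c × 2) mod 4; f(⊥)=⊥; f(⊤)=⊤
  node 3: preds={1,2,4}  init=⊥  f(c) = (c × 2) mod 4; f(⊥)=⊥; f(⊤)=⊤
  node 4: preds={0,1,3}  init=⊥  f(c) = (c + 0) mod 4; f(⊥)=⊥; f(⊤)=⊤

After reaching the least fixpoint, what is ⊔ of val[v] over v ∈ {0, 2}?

⊤

Iteration log — 9 steps:
  step 1. node 0  ⊔preds=⊥  new=⊤  old=1  +wl: 
  step 2. node 1  ⊔preds=⊤  new=⊤  old=⊥  +wl: 0
  step 3. node 2  ⊔preds=⊤  new=⊤  old=⊥  +wl: 
  step 4. node 3  ⊔preds=⊤  new=⊤  old=⊥  +wl: 1,2
  step 5. node 4  ⊔preds=⊤  new=⊤  old=⊥  +wl: 3
  step 6. node 0  ⊔preds=⊤  new=⊤  stable
  step 7. node 1  ⊔preds=⊤  new=⊤  stable
  step 8. node 2  ⊔preds=⊤  new=⊤  stable
  step 9. node 3  ⊔preds=⊤  new=⊤  stable

Least fixpoint reached:
  node 0: ⊤
  node 1: ⊤
  node 2: ⊤
  node 3: ⊤
  node 4: ⊤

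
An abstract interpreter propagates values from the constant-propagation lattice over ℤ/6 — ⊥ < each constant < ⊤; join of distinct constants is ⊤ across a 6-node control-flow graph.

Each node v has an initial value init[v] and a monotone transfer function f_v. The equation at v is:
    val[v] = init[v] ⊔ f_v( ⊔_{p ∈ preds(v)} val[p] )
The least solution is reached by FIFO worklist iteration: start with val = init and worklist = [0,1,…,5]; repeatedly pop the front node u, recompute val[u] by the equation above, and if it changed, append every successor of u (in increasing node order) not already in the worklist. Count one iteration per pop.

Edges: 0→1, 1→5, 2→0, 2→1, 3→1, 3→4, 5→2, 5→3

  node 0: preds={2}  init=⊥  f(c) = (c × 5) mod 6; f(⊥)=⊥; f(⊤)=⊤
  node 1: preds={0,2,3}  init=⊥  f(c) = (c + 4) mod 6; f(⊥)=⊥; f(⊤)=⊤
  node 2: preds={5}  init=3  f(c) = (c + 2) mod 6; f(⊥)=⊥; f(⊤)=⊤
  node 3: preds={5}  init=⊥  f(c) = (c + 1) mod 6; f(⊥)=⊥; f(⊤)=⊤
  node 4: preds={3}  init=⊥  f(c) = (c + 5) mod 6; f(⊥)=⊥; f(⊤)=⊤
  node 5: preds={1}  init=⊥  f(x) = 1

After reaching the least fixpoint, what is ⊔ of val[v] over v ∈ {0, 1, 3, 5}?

Iteration log — 11 steps:
  step 1. node 0  ⊔preds=3  new=3  old=⊥  +wl: 
  step 2. node 1  ⊔preds=3  new=1  old=⊥  +wl: 
  step 3. node 2  ⊔preds=⊥  new=3  stable
  step 4. node 3  ⊔preds=⊥  new=⊥  stable
  step 5. node 4  ⊔preds=⊥  new=⊥  stable
  step 6. node 5  ⊔preds=1  new=1  old=⊥  +wl: 2,3
  step 7. node 2  ⊔preds=1  new=3  stable
  step 8. node 3  ⊔preds=1  new=2  old=⊥  +wl: 1,4
  step 9. node 1  ⊔preds=⊤  new=⊤  old=1  +wl: 5
  step 10. node 4  ⊔preds=2  new=1  old=⊥  +wl: 
  step 11. node 5  ⊔preds=⊤  new=1  stable

Least fixpoint reached:
  node 0: 3
  node 1: ⊤
  node 2: 3
  node 3: 2
  node 4: 1
  node 5: 1

⊤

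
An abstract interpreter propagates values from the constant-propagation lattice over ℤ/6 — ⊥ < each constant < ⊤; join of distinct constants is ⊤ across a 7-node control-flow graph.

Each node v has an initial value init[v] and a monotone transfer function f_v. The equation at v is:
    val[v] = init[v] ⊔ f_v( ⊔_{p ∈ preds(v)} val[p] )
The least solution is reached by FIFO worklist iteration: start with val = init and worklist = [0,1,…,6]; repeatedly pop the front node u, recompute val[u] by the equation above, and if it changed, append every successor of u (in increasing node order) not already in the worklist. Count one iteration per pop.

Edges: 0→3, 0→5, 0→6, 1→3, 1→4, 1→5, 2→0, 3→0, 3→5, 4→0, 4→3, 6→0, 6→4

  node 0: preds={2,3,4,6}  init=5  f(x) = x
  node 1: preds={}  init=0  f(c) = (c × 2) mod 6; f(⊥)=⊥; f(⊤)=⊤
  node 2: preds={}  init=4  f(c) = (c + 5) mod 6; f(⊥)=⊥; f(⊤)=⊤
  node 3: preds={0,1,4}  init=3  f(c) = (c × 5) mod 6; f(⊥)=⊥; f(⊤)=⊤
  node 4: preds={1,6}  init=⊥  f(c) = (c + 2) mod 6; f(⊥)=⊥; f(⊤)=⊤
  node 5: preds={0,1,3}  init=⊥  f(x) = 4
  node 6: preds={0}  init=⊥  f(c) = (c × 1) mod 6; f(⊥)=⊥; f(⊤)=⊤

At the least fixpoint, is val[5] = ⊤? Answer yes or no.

Worklist (12 pops):
  #1 pop 0: in=⊤ → ⊤ (was 5); enqueue []
  #2 pop 1: in=⊥ → 0 (no change)
  #3 pop 2: in=⊥ → 4 (no change)
  #4 pop 3: in=⊤ → ⊤ (was 3); enqueue [0]
  #5 pop 4: in=0 → 2 (was ⊥); enqueue [3]
  #6 pop 5: in=⊤ → 4 (was ⊥); enqueue []
  #7 pop 6: in=⊤ → ⊤ (was ⊥); enqueue [4]
  #8 pop 0: in=⊤ → ⊤ (no change)
  #9 pop 3: in=⊤ → ⊤ (no change)
  #10 pop 4: in=⊤ → ⊤ (was 2); enqueue [0,3]
  #11 pop 0: in=⊤ → ⊤ (no change)
  #12 pop 3: in=⊤ → ⊤ (no change)

Fixpoint:
  val[0] = ⊤
  val[1] = 0
  val[2] = 4
  val[3] = ⊤
  val[4] = ⊤
  val[5] = 4
  val[6] = ⊤

no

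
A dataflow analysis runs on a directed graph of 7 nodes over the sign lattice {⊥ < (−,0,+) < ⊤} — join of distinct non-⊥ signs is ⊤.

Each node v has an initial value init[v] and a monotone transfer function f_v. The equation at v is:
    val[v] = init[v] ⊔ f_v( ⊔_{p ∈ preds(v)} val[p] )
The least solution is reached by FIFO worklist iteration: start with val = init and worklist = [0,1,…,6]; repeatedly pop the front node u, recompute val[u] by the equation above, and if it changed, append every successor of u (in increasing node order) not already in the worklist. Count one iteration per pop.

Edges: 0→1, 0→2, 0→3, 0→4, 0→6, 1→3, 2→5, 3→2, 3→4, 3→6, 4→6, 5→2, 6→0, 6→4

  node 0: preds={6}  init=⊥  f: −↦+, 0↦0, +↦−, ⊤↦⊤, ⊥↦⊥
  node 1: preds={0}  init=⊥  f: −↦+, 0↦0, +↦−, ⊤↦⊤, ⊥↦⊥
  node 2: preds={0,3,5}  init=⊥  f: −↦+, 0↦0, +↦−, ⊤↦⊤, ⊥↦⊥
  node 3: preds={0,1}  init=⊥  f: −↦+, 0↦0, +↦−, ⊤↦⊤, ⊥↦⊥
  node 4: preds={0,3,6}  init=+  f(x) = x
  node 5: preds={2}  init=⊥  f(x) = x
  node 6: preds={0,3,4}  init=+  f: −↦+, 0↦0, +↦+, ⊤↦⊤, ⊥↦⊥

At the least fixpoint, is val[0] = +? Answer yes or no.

no

Trace (15 dequeues):
  [1] u=0 | in + | out − | prev ⊥ | push {}
  [2] u=1 | in − | out + | prev ⊥ | push {}
  [3] u=2 | in − | out + | prev ⊥ | push {}
  [4] u=3 | in ⊤ | out ⊤ | prev ⊥ | push {2}
  [5] u=4 | in ⊤ | out ⊤ | prev + | push {}
  [6] u=5 | in + | out + | prev ⊥ | push {}
  [7] u=6 | in ⊤ | out ⊤ | prev + | push {0,4}
  [8] u=2 | in ⊤ | out ⊤ | prev + | push {5}
  [9] u=0 | in ⊤ | out ⊤ | prev − | push {1,2,3,6}
  [10] u=4 | in ⊤ | out ⊤ | ==
  [11] u=5 | in ⊤ | out ⊤ | prev + | push {}
  [12] u=1 | in ⊤ | out ⊤ | prev + | push {}
  [13] u=2 | in ⊤ | out ⊤ | ==
  [14] u=3 | in ⊤ | out ⊤ | ==
  [15] u=6 | in ⊤ | out ⊤ | ==

Converged values:
  [0] ⊤
  [1] ⊤
  [2] ⊤
  [3] ⊤
  [4] ⊤
  [5] ⊤
  [6] ⊤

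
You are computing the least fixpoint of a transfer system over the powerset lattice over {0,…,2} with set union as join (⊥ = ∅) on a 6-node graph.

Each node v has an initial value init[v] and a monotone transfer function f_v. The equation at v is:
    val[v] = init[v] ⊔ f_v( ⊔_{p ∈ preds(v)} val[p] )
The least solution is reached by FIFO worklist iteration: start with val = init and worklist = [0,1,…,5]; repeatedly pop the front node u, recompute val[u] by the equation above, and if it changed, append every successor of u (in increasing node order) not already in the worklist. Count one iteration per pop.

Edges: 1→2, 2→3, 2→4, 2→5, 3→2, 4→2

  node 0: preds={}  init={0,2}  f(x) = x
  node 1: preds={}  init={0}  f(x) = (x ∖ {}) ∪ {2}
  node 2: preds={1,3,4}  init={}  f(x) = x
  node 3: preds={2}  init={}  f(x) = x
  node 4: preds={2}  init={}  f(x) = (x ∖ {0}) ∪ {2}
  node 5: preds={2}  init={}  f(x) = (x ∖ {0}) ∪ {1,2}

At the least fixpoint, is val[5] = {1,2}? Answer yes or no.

yes

Iteration log — 7 steps:
  step 1. node 0  ⊔preds={}  new={0,2}  stable
  step 2. node 1  ⊔preds={}  new={0,2}  old={0}  +wl: 
  step 3. node 2  ⊔preds={0,2}  new={0,2}  old={}  +wl: 
  step 4. node 3  ⊔preds={0,2}  new={0,2}  old={}  +wl: 2
  step 5. node 4  ⊔preds={0,2}  new={2}  old={}  +wl: 
  step 6. node 5  ⊔preds={0,2}  new={1,2}  old={}  +wl: 
  step 7. node 2  ⊔preds={0,2}  new={0,2}  stable

Least fixpoint reached:
  node 0: {0,2}
  node 1: {0,2}
  node 2: {0,2}
  node 3: {0,2}
  node 4: {2}
  node 5: {1,2}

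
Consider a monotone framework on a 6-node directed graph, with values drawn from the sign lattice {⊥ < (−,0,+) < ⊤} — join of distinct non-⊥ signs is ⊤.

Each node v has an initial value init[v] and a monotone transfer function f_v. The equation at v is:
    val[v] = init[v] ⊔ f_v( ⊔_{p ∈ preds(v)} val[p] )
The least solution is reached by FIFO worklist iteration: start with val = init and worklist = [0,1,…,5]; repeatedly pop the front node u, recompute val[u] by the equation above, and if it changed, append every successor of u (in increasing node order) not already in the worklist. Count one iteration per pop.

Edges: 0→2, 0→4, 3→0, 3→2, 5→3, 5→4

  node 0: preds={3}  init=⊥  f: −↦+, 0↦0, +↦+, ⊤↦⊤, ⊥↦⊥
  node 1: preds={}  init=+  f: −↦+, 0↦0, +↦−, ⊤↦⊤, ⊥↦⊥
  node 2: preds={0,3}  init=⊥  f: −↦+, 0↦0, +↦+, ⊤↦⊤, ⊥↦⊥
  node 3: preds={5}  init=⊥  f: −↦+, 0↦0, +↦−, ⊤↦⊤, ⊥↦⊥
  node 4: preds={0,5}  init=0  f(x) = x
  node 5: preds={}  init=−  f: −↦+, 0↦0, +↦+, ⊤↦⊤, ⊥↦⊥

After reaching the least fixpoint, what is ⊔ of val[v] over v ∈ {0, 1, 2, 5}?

Iteration log — 9 steps:
  step 1. node 0  ⊔preds=⊥  new=⊥  stable
  step 2. node 1  ⊔preds=⊥  new=+  stable
  step 3. node 2  ⊔preds=⊥  new=⊥  stable
  step 4. node 3  ⊔preds=−  new=+  old=⊥  +wl: 0,2
  step 5. node 4  ⊔preds=−  new=⊤  old=0  +wl: 
  step 6. node 5  ⊔preds=⊥  new=−  stable
  step 7. node 0  ⊔preds=+  new=+  old=⊥  +wl: 4
  step 8. node 2  ⊔preds=+  new=+  old=⊥  +wl: 
  step 9. node 4  ⊔preds=⊤  new=⊤  stable

Least fixpoint reached:
  node 0: +
  node 1: +
  node 2: +
  node 3: +
  node 4: ⊤
  node 5: −

⊤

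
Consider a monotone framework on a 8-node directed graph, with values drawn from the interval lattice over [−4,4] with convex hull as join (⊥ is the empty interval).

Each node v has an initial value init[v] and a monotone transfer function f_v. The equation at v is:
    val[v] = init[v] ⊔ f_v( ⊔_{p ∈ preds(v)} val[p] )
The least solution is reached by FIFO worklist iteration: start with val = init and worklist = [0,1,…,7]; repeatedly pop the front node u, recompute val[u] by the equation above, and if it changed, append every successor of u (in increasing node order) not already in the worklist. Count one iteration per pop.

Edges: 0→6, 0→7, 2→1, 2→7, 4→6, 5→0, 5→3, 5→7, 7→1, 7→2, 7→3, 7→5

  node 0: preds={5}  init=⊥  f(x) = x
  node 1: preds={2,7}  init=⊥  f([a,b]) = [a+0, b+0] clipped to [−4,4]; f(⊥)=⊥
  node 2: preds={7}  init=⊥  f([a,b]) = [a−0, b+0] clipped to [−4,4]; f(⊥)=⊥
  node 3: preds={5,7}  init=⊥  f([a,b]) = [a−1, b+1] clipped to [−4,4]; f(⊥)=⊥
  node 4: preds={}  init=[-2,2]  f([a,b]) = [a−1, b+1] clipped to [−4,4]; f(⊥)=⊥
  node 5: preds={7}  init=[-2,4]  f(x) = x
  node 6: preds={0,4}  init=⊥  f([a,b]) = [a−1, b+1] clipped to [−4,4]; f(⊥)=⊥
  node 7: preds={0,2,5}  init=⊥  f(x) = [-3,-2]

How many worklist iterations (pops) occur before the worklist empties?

18

Trace (18 dequeues):
  [1] u=0 | in [-2,4] | out [-2,4] | prev ⊥ | push {}
  [2] u=1 | in ⊥ | out ⊥ | ==
  [3] u=2 | in ⊥ | out ⊥ | ==
  [4] u=3 | in [-2,4] | out [-3,4] | prev ⊥ | push {}
  [5] u=4 | in ⊥ | out [-2,2] | ==
  [6] u=5 | in ⊥ | out [-2,4] | ==
  [7] u=6 | in [-2,4] | out [-3,4] | prev ⊥ | push {}
  [8] u=7 | in [-2,4] | out [-3,-2] | prev ⊥ | push {1,2,3,5}
  [9] u=1 | in [-3,-2] | out [-3,-2] | prev ⊥ | push {}
  [10] u=2 | in [-3,-2] | out [-3,-2] | prev ⊥ | push {1,7}
  [11] u=3 | in [-3,4] | out [-4,4] | prev [-3,4] | push {}
  [12] u=5 | in [-3,-2] | out [-3,4] | prev [-2,4] | push {0,3}
  [13] u=1 | in [-3,-2] | out [-3,-2] | ==
  [14] u=7 | in [-3,4] | out [-3,-2] | ==
  [15] u=0 | in [-3,4] | out [-3,4] | prev [-2,4] | push {6,7}
  [16] u=3 | in [-3,4] | out [-4,4] | ==
  [17] u=6 | in [-3,4] | out [-4,4] | prev [-3,4] | push {}
  [18] u=7 | in [-3,4] | out [-3,-2] | ==

Converged values:
  [0] [-3,4]
  [1] [-3,-2]
  [2] [-3,-2]
  [3] [-4,4]
  [4] [-2,2]
  [5] [-3,4]
  [6] [-4,4]
  [7] [-3,-2]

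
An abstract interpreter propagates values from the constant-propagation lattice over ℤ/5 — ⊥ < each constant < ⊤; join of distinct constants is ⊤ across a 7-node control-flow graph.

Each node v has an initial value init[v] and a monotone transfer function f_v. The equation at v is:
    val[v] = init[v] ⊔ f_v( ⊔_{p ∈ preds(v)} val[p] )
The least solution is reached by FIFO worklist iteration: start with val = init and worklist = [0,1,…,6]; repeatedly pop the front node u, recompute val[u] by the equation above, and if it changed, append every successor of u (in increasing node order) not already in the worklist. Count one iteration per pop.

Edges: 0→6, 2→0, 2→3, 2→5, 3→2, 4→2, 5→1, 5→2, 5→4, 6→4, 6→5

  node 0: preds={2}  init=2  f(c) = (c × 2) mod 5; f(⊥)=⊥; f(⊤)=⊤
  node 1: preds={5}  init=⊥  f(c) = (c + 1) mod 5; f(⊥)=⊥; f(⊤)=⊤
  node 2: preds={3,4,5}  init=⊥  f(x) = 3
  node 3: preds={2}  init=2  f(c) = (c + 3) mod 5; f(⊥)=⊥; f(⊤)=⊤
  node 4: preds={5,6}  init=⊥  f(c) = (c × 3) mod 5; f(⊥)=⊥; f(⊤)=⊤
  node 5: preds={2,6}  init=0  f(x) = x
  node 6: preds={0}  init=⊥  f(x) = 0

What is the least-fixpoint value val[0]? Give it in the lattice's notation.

⊤

Worklist (14 pops):
  #1 pop 0: in=⊥ → 2 (no change)
  #2 pop 1: in=0 → 1 (was ⊥); enqueue []
  #3 pop 2: in=⊤ → 3 (was ⊥); enqueue [0]
  #4 pop 3: in=3 → ⊤ (was 2); enqueue [2]
  #5 pop 4: in=0 → 0 (was ⊥); enqueue []
  #6 pop 5: in=3 → ⊤ (was 0); enqueue [1,4]
  #7 pop 6: in=2 → 0 (was ⊥); enqueue [5]
  #8 pop 0: in=3 → ⊤ (was 2); enqueue [6]
  #9 pop 2: in=⊤ → 3 (no change)
  #10 pop 1: in=⊤ → ⊤ (was 1); enqueue []
  #11 pop 4: in=⊤ → ⊤ (was 0); enqueue [2]
  #12 pop 5: in=⊤ → ⊤ (no change)
  #13 pop 6: in=⊤ → 0 (no change)
  #14 pop 2: in=⊤ → 3 (no change)

Fixpoint:
  val[0] = ⊤
  val[1] = ⊤
  val[2] = 3
  val[3] = ⊤
  val[4] = ⊤
  val[5] = ⊤
  val[6] = 0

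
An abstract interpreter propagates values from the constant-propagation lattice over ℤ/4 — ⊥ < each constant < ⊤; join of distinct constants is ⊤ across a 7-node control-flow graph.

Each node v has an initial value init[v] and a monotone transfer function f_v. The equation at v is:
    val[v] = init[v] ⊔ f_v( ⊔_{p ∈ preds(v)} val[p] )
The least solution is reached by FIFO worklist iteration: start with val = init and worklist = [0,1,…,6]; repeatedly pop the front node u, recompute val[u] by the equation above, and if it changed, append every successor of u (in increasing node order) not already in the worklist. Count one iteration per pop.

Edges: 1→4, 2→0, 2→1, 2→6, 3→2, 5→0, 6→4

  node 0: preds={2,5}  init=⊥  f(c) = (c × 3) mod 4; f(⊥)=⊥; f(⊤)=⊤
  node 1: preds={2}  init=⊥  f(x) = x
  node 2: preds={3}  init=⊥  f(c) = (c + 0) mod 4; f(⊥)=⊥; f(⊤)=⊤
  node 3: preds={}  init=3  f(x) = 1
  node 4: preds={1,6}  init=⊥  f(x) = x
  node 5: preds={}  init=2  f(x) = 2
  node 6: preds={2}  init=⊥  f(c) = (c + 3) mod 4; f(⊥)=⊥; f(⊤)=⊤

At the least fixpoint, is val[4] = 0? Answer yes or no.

Iteration log — 15 steps:
  step 1. node 0  ⊔preds=2  new=2  old=⊥  +wl: 
  step 2. node 1  ⊔preds=⊥  new=⊥  stable
  step 3. node 2  ⊔preds=3  new=3  old=⊥  +wl: 0,1
  step 4. node 3  ⊔preds=⊥  new=⊤  old=3  +wl: 2
  step 5. node 4  ⊔preds=⊥  new=⊥  stable
  step 6. node 5  ⊔preds=⊥  new=2  stable
  step 7. node 6  ⊔preds=3  new=2  old=⊥  +wl: 4
  step 8. node 0  ⊔preds=⊤  new=⊤  old=2  +wl: 
  step 9. node 1  ⊔preds=3  new=3  old=⊥  +wl: 
  step 10. node 2  ⊔preds=⊤  new=⊤  old=3  +wl: 0,1,6
  step 11. node 4  ⊔preds=⊤  new=⊤  old=⊥  +wl: 
  step 12. node 0  ⊔preds=⊤  new=⊤  stable
  step 13. node 1  ⊔preds=⊤  new=⊤  old=3  +wl: 4
  step 14. node 6  ⊔preds=⊤  new=⊤  old=2  +wl: 
  step 15. node 4  ⊔preds=⊤  new=⊤  stable

Least fixpoint reached:
  node 0: ⊤
  node 1: ⊤
  node 2: ⊤
  node 3: ⊤
  node 4: ⊤
  node 5: 2
  node 6: ⊤

no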